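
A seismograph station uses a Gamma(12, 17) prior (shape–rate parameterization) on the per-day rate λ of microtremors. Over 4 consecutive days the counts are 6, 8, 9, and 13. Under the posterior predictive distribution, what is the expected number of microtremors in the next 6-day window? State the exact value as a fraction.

96/7

Total count: 6 + 8 + 9 + 13 = 36.
Total exposure: 4 days.
The Gamma prior is conjugate for the Poisson rate, so λ | data ~ Gamma(12+36, 17+4) = Gamma(48, 21).
Predictive mean over a 6-day window = T·E[λ|data] = 6·48/21 = 96/7.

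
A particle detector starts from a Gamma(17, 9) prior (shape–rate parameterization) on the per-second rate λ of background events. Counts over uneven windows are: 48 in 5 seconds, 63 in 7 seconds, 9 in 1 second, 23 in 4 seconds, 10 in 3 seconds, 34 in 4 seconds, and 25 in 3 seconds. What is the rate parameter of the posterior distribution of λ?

36

Total count: 48 + 63 + 9 + 23 + 10 + 34 + 25 = 212.
Total exposure: 5 + 7 + 1 + 4 + 3 + 4 + 3 = 27 seconds.
By Gamma–Poisson conjugacy, the posterior is Gamma(α + Σx, β + Σt) = Gamma(17 + 212, 9 + 27) = Gamma(229, 36).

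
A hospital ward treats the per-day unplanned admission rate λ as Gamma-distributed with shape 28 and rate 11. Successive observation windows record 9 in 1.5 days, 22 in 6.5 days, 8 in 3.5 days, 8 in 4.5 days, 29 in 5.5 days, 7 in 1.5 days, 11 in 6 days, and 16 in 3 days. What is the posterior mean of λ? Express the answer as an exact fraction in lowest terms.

138/43

Total count: 9 + 22 + 8 + 8 + 29 + 7 + 11 + 16 = 110.
Total exposure: 1.5 + 6.5 + 3.5 + 4.5 + 5.5 + 1.5 + 6 + 3 = 32 days.
Gamma(α, β) with Poisson data over total exposure Σt gives posterior Gamma(α+Σx, β+Σt) = Gamma(138, 43).
Posterior mean = α'/β' = 138/43.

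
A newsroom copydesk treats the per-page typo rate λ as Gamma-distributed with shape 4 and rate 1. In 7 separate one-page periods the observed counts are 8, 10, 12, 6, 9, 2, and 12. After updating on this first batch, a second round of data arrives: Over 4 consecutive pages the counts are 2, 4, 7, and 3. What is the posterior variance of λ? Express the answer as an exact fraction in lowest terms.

79/144

Total count: 8 + 10 + 12 + 6 + 9 + 2 + 12 = 59.
Total exposure: 7 pages.
After the first batch: Gamma(4 + 59, 1 + 7) = Gamma(63, 8).
Total count: 2 + 4 + 7 + 3 = 16.
Total exposure: 4 pages.
After the second batch: Gamma(63 + 16, 8 + 4) = Gamma(79, 12).
Posterior variance = α'/β'² = 79/144.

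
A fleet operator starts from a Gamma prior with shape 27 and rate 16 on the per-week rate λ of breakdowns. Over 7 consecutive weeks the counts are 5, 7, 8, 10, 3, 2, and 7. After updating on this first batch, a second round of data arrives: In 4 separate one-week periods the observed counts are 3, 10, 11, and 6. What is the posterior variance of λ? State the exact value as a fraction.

11/81

Total count: 5 + 7 + 8 + 10 + 3 + 2 + 7 = 42.
Total exposure: 7 weeks.
After the first batch: Gamma(27 + 42, 16 + 7) = Gamma(69, 23).
Total count: 3 + 10 + 11 + 6 = 30.
Total exposure: 4 weeks.
After the second batch: Gamma(69 + 30, 23 + 4) = Gamma(99, 27).
Posterior variance = α'/β'² = 99/729 = 11/81.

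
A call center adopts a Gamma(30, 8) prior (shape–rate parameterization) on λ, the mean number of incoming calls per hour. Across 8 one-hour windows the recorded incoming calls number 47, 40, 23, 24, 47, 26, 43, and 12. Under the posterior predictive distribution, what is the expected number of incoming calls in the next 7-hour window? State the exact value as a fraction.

Total count: 47 + 40 + 23 + 24 + 47 + 26 + 43 + 12 = 262.
Total exposure: 8 hours.
Gamma(α, β) with Poisson data over total exposure Σt gives posterior Gamma(α+Σx, β+Σt) = Gamma(292, 16).
Predictive mean over a 7-hour window = T·E[λ|data] = 7·292/16 = 511/4.

511/4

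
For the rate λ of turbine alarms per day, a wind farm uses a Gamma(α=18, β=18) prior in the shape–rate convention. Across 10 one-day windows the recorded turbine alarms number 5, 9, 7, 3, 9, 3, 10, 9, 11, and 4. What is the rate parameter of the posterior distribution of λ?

Total count: 5 + 9 + 7 + 3 + 9 + 3 + 10 + 9 + 11 + 4 = 70.
Total exposure: 10 days.
The Gamma prior is conjugate for the Poisson rate, so λ | data ~ Gamma(18+70, 18+10) = Gamma(88, 28).

28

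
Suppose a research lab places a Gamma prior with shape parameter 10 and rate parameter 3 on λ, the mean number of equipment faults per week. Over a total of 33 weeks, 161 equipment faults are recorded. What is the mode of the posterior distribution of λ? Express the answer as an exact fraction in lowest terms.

Total count 161 over total exposure 33 weeks.
Posterior: α' = 10 + 161 = 171, β' = 3 + 33 = 36.
Posterior mode = (α'−1)/β' = 170/36 = 85/18.

85/18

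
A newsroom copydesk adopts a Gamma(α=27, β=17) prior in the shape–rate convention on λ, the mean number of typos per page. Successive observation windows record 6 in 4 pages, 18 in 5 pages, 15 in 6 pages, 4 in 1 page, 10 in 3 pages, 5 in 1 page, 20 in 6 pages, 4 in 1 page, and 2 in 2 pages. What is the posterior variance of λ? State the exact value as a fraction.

111/2116

Total count: 6 + 18 + 15 + 4 + 10 + 5 + 20 + 4 + 2 = 84.
Total exposure: 4 + 5 + 6 + 1 + 3 + 1 + 6 + 1 + 2 = 29 pages.
The Gamma prior is conjugate for the Poisson rate, so λ | data ~ Gamma(27+84, 17+29) = Gamma(111, 46).
Posterior variance = α'/β'² = 111/2116.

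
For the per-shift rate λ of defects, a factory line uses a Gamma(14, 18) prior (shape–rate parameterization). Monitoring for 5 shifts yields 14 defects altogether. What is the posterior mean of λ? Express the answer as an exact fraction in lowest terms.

28/23

Total count 14 over total exposure 5 shifts.
Posterior: α' = 14 + 14 = 28, β' = 18 + 5 = 23.
Posterior mean = α'/β' = 28/23.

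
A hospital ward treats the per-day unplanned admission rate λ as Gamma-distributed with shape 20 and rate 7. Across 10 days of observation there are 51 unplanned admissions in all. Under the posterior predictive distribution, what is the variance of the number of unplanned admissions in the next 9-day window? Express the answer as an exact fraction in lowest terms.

16614/289

Total count 51 over total exposure 10 days.
By Gamma–Poisson conjugacy, the posterior is Gamma(α + Σx, β + Σt) = Gamma(20 + 51, 7 + 10) = Gamma(71, 17).
The posterior predictive for a window of length T is Negative Binomial with variance T·α'·(β'+T)/β'² = 9·71·26/289 = 16614/289.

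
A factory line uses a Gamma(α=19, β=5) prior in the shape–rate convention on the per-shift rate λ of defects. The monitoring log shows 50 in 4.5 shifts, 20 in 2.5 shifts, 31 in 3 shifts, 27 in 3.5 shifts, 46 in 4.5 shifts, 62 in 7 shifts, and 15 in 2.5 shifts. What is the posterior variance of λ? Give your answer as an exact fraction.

216/845

Total count: 50 + 20 + 31 + 27 + 46 + 62 + 15 = 251.
Total exposure: 4.5 + 2.5 + 3 + 3.5 + 4.5 + 7 + 2.5 = 27.5 shifts.
By Gamma–Poisson conjugacy, the posterior is Gamma(α + Σx, β + Σt) = Gamma(19 + 251, 5 + 27.5) = Gamma(270, 65/2).
Posterior variance = α'/β'² = 270/(4225/4) = 216/845.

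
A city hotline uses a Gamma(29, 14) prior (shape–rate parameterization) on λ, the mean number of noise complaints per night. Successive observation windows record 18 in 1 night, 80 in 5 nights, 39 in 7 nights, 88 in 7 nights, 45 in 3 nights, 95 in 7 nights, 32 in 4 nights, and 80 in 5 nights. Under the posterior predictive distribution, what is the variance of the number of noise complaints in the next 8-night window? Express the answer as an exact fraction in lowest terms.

Total count: 18 + 80 + 39 + 88 + 45 + 95 + 32 + 80 = 477.
Total exposure: 1 + 5 + 7 + 7 + 3 + 7 + 4 + 5 = 39 nights.
The Gamma prior is conjugate for the Poisson rate, so λ | data ~ Gamma(29+477, 14+39) = Gamma(506, 53).
The posterior predictive for a window of length T is Negative Binomial with variance T·α'·(β'+T)/β'² = 8·506·61/2809 = 246928/2809.

246928/2809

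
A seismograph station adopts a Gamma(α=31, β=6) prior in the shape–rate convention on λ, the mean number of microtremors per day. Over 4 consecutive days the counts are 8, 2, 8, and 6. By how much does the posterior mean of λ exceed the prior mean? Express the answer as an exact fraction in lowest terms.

Total count: 8 + 2 + 8 + 6 = 24.
Total exposure: 4 days.
By Gamma–Poisson conjugacy, the posterior is Gamma(α + Σx, β + Σt) = Gamma(31 + 24, 6 + 4) = Gamma(55, 10).
Posterior mean = 55/10 = 11/2; prior mean = 31/6 = 31/6. Difference = 11/2 − 31/6 = 1/3.

1/3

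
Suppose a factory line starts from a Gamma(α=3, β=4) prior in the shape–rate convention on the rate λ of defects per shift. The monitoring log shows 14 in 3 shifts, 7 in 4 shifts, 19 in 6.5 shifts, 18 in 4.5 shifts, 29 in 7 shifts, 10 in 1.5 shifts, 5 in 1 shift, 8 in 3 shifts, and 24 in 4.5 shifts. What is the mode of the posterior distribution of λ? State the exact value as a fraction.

136/39

Total count: 14 + 7 + 19 + 18 + 29 + 10 + 5 + 8 + 24 = 134.
Total exposure: 3 + 4 + 6.5 + 4.5 + 7 + 1.5 + 1 + 3 + 4.5 = 35 shifts.
Posterior: α' = 3 + 134 = 137, β' = 4 + 35 = 39.
Posterior mode = (α'−1)/β' = 136/39.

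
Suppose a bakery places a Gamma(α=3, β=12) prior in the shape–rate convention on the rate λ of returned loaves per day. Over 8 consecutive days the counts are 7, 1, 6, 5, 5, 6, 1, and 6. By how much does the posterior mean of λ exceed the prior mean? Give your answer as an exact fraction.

Total count: 7 + 1 + 6 + 5 + 5 + 6 + 1 + 6 = 37.
Total exposure: 8 days.
Conjugate update: add total count to the shape and total exposure to the rate, giving Gamma(40, 20).
Posterior mean = 40/20 = 2; prior mean = 3/12 = 1/4. Difference = 2 − 1/4 = 7/4.

7/4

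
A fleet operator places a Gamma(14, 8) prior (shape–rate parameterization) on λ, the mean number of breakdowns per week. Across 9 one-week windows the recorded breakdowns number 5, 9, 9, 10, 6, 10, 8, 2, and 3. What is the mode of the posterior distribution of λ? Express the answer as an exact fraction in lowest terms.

75/17

Total count: 5 + 9 + 9 + 10 + 6 + 10 + 8 + 2 + 3 = 62.
Total exposure: 9 weeks.
By Gamma–Poisson conjugacy, the posterior is Gamma(α + Σx, β + Σt) = Gamma(14 + 62, 8 + 9) = Gamma(76, 17).
Posterior mode = (α'−1)/β' = 75/17.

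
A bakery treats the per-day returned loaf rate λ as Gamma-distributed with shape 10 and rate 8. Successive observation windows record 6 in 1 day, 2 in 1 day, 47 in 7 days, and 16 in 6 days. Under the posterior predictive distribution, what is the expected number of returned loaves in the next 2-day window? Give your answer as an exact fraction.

162/23

Total count: 6 + 2 + 47 + 16 = 71.
Total exposure: 1 + 1 + 7 + 6 = 15 days.
By Gamma–Poisson conjugacy, the posterior is Gamma(α + Σx, β + Σt) = Gamma(10 + 71, 8 + 15) = Gamma(81, 23).
Predictive mean over a 2-day window = T·E[λ|data] = 2·81/23 = 162/23.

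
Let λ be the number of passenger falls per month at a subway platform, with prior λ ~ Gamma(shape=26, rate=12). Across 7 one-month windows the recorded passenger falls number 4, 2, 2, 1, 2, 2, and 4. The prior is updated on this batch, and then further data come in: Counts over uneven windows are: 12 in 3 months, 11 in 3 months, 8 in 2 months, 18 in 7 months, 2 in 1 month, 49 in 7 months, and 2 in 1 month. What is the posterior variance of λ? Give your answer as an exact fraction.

Total count: 4 + 2 + 2 + 1 + 2 + 2 + 4 = 17.
Total exposure: 7 months.
After the first batch: Gamma(26 + 17, 12 + 7) = Gamma(43, 19).
Total count: 12 + 11 + 8 + 18 + 2 + 49 + 2 = 102.
Total exposure: 3 + 3 + 2 + 7 + 1 + 7 + 1 = 24 months.
After the second batch: Gamma(43 + 102, 19 + 24) = Gamma(145, 43).
Posterior variance = α'/β'² = 145/1849.

145/1849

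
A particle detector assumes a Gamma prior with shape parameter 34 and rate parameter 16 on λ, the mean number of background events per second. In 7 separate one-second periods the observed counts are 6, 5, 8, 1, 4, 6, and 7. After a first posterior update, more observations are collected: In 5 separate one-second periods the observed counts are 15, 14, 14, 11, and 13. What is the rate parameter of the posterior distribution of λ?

28

Total count: 6 + 5 + 8 + 1 + 4 + 6 + 7 = 37.
Total exposure: 7 seconds.
After the first batch: Gamma(34 + 37, 16 + 7) = Gamma(71, 23).
Total count: 15 + 14 + 14 + 11 + 13 = 67.
Total exposure: 5 seconds.
After the second batch: Gamma(71 + 67, 23 + 5) = Gamma(138, 28).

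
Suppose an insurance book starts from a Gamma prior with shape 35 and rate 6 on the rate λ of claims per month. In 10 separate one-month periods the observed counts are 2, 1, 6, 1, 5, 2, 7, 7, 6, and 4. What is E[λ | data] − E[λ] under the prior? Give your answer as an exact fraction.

-13/12

Total count: 2 + 1 + 6 + 1 + 5 + 2 + 7 + 7 + 6 + 4 = 41.
Total exposure: 10 months.
The Gamma prior is conjugate for the Poisson rate, so λ | data ~ Gamma(35+41, 6+10) = Gamma(76, 16).
Posterior mean = 76/16 = 19/4; prior mean = 35/6 = 35/6. Difference = 19/4 − 35/6 = -13/12.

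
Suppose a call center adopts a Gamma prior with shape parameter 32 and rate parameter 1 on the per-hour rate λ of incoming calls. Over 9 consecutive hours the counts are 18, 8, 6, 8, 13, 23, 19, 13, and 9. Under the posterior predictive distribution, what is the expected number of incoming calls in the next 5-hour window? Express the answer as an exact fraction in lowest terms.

Total count: 18 + 8 + 6 + 8 + 13 + 23 + 19 + 13 + 9 = 117.
Total exposure: 9 hours.
Posterior: α' = 32 + 117 = 149, β' = 1 + 9 = 10.
Predictive mean over a 5-hour window = T·E[λ|data] = 5·149/10 = 149/2.

149/2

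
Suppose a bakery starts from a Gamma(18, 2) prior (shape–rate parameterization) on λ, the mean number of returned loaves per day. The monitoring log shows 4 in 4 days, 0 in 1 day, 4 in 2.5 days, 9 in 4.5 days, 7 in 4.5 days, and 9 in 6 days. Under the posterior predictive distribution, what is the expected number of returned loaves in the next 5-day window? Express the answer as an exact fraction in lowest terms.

510/49

Total count: 4 + 0 + 4 + 9 + 7 + 9 = 33.
Total exposure: 4 + 1 + 2.5 + 4.5 + 4.5 + 6 = 22.5 days.
By Gamma–Poisson conjugacy, the posterior is Gamma(α + Σx, β + Σt) = Gamma(18 + 33, 2 + 22.5) = Gamma(51, 49/2).
Predictive mean over a 5-day window = T·E[λ|data] = 5·51/(49/2) = 510/49.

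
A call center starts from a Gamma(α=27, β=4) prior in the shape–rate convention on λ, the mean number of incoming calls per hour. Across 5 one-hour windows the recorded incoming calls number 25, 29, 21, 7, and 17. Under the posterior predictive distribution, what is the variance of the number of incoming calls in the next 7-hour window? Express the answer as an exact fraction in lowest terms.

Total count: 25 + 29 + 21 + 7 + 17 = 99.
Total exposure: 5 hours.
The Gamma prior is conjugate for the Poisson rate, so λ | data ~ Gamma(27+99, 4+5) = Gamma(126, 9).
The posterior predictive for a window of length T is Negative Binomial with variance T·α'·(β'+T)/β'² = 7·126·16/81 = 1568/9.

1568/9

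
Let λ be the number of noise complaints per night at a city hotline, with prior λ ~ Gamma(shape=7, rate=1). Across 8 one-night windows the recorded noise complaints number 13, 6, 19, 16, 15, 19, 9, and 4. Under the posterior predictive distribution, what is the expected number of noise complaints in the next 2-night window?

24

Total count: 13 + 6 + 19 + 16 + 15 + 19 + 9 + 4 = 101.
Total exposure: 8 nights.
The Gamma prior is conjugate for the Poisson rate, so λ | data ~ Gamma(7+101, 1+8) = Gamma(108, 9).
Predictive mean over a 2-night window = T·E[λ|data] = 2·108/9 = 24.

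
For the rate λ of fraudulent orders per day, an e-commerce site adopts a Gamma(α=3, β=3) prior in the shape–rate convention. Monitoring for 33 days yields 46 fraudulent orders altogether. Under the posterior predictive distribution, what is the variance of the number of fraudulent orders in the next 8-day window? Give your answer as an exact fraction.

1078/81

Total count 46 over total exposure 33 days.
Conjugate update: add total count to the shape and total exposure to the rate, giving Gamma(49, 36).
The posterior predictive for a window of length T is Negative Binomial with variance T·α'·(β'+T)/β'² = 8·49·44/1296 = 1078/81.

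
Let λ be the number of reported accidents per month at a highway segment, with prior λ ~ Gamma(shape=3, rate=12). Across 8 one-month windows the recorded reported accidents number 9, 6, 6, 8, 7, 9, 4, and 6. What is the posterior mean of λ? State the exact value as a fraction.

Total count: 9 + 6 + 6 + 8 + 7 + 9 + 4 + 6 = 55.
Total exposure: 8 months.
By Gamma–Poisson conjugacy, the posterior is Gamma(α + Σx, β + Σt) = Gamma(3 + 55, 12 + 8) = Gamma(58, 20).
Posterior mean = α'/β' = 58/20 = 29/10.

29/10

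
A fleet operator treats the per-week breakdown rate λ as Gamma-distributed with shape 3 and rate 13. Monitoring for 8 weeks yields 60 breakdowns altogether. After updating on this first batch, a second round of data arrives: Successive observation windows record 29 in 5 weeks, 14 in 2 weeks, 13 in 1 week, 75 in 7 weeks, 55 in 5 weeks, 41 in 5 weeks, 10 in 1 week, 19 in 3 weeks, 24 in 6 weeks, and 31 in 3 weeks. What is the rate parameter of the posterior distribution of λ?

Total count 60 over total exposure 8 weeks.
After the first batch: Gamma(3 + 60, 13 + 8) = Gamma(63, 21).
Total count: 29 + 14 + 13 + 75 + 55 + 41 + 10 + 19 + 24 + 31 = 311.
Total exposure: 5 + 2 + 1 + 7 + 5 + 5 + 1 + 3 + 6 + 3 = 38 weeks.
After the second batch: Gamma(63 + 311, 21 + 38) = Gamma(374, 59).

59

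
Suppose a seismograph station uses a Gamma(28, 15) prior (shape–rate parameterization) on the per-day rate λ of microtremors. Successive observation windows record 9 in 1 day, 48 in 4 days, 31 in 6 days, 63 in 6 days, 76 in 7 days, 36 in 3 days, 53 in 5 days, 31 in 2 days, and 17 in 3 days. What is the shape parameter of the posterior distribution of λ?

Total count: 9 + 48 + 31 + 63 + 76 + 36 + 53 + 31 + 17 = 364.
Total exposure: 1 + 4 + 6 + 6 + 7 + 3 + 5 + 2 + 3 = 37 days.
By Gamma–Poisson conjugacy, the posterior is Gamma(α + Σx, β + Σt) = Gamma(28 + 364, 15 + 37) = Gamma(392, 52).

392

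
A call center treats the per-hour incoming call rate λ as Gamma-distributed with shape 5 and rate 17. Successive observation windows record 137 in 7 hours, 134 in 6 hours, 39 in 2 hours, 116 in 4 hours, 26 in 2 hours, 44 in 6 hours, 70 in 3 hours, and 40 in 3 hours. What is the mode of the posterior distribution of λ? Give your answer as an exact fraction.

61/5

Total count: 137 + 134 + 39 + 116 + 26 + 44 + 70 + 40 = 606.
Total exposure: 7 + 6 + 2 + 4 + 2 + 6 + 3 + 3 = 33 hours.
By Gamma–Poisson conjugacy, the posterior is Gamma(α + Σx, β + Σt) = Gamma(5 + 606, 17 + 33) = Gamma(611, 50).
Posterior mode = (α'−1)/β' = 610/50 = 61/5.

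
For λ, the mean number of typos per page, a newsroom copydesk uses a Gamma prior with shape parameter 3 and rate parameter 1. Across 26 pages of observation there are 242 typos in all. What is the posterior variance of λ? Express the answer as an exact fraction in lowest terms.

245/729

Total count 242 over total exposure 26 pages.
The Gamma prior is conjugate for the Poisson rate, so λ | data ~ Gamma(3+242, 1+26) = Gamma(245, 27).
Posterior variance = α'/β'² = 245/729.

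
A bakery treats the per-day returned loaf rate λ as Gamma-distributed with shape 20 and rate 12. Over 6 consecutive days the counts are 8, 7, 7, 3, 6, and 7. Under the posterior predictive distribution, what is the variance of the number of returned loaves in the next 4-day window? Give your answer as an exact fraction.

1276/81

Total count: 8 + 7 + 7 + 3 + 6 + 7 = 38.
Total exposure: 6 days.
The Gamma prior is conjugate for the Poisson rate, so λ | data ~ Gamma(20+38, 12+6) = Gamma(58, 18).
The posterior predictive for a window of length T is Negative Binomial with variance T·α'·(β'+T)/β'² = 4·58·22/324 = 1276/81.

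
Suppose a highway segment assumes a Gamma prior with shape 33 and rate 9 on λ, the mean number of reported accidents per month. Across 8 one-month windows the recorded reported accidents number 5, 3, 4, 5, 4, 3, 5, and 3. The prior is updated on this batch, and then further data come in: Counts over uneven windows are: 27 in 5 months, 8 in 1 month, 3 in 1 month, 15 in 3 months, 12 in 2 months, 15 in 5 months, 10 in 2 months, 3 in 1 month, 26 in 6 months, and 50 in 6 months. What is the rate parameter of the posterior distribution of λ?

Total count: 5 + 3 + 4 + 5 + 4 + 3 + 5 + 3 = 32.
Total exposure: 8 months.
After the first batch: Gamma(33 + 32, 9 + 8) = Gamma(65, 17).
Total count: 27 + 8 + 3 + 15 + 12 + 15 + 10 + 3 + 26 + 50 = 169.
Total exposure: 5 + 1 + 1 + 3 + 2 + 5 + 2 + 1 + 6 + 6 = 32 months.
After the second batch: Gamma(65 + 169, 17 + 32) = Gamma(234, 49).

49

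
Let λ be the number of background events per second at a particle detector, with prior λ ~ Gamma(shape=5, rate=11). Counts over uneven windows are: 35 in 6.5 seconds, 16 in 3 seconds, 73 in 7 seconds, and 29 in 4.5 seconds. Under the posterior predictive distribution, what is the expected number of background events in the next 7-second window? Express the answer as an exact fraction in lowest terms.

Total count: 35 + 16 + 73 + 29 = 153.
Total exposure: 6.5 + 3 + 7 + 4.5 = 21 seconds.
The Gamma prior is conjugate for the Poisson rate, so λ | data ~ Gamma(5+153, 11+21) = Gamma(158, 32).
Predictive mean over a 7-second window = T·E[λ|data] = 7·158/32 = 553/16.

553/16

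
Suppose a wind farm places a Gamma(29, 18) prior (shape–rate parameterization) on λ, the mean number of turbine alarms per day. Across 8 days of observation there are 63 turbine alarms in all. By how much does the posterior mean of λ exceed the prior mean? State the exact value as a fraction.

451/234

Total count 63 over total exposure 8 days.
The Gamma prior is conjugate for the Poisson rate, so λ | data ~ Gamma(29+63, 18+8) = Gamma(92, 26).
Posterior mean = 92/26 = 46/13; prior mean = 29/18 = 29/18. Difference = 46/13 − 29/18 = 451/234.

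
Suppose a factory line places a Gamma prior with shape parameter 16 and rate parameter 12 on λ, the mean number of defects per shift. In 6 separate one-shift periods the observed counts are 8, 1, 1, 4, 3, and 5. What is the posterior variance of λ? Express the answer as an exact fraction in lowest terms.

Total count: 8 + 1 + 1 + 4 + 3 + 5 = 22.
Total exposure: 6 shifts.
Gamma(α, β) with Poisson data over total exposure Σt gives posterior Gamma(α+Σx, β+Σt) = Gamma(38, 18).
Posterior variance = α'/β'² = 38/324 = 19/162.

19/162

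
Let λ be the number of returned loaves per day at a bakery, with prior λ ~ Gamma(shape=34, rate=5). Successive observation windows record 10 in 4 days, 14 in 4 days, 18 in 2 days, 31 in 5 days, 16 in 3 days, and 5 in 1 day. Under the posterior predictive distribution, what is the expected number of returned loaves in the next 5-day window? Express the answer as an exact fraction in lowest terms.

80/3

Total count: 10 + 14 + 18 + 31 + 16 + 5 = 94.
Total exposure: 4 + 4 + 2 + 5 + 3 + 1 = 19 days.
Posterior: α' = 34 + 94 = 128, β' = 5 + 19 = 24.
Predictive mean over a 5-day window = T·E[λ|data] = 5·128/24 = 80/3.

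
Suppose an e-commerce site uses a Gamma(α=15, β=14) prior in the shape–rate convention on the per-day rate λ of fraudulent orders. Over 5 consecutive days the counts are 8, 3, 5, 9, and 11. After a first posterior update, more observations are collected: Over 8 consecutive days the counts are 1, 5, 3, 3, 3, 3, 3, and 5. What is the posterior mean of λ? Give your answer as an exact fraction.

Total count: 8 + 3 + 5 + 9 + 11 = 36.
Total exposure: 5 days.
After the first batch: Gamma(15 + 36, 14 + 5) = Gamma(51, 19).
Total count: 1 + 5 + 3 + 3 + 3 + 3 + 3 + 5 = 26.
Total exposure: 8 days.
After the second batch: Gamma(51 + 26, 19 + 8) = Gamma(77, 27).
Posterior mean = α'/β' = 77/27.

77/27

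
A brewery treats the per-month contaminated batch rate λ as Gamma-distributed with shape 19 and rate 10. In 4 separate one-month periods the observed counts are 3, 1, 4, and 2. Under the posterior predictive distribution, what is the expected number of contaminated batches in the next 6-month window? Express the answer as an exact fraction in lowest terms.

87/7

Total count: 3 + 1 + 4 + 2 = 10.
Total exposure: 4 months.
Conjugate update: add total count to the shape and total exposure to the rate, giving Gamma(29, 14).
Predictive mean over a 6-month window = T·E[λ|data] = 6·29/14 = 87/7.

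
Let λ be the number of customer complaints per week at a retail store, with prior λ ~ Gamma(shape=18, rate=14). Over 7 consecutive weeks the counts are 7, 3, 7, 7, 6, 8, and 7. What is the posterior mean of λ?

Total count: 7 + 3 + 7 + 7 + 6 + 8 + 7 = 45.
Total exposure: 7 weeks.
Posterior: α' = 18 + 45 = 63, β' = 14 + 7 = 21.
Posterior mean = α'/β' = 63/21 = 3.

3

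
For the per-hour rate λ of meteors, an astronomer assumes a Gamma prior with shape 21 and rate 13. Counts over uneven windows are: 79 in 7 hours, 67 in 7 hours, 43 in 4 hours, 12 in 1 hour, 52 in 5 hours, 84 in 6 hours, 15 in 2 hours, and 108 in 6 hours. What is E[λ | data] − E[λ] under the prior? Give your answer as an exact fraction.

Total count: 79 + 67 + 43 + 12 + 52 + 84 + 15 + 108 = 460.
Total exposure: 7 + 7 + 4 + 1 + 5 + 6 + 2 + 6 = 38 hours.
Posterior: α' = 21 + 460 = 481, β' = 13 + 38 = 51.
Posterior mean = 481/51 = 481/51; prior mean = 21/13 = 21/13. Difference = 481/51 − 21/13 = 5182/663.

5182/663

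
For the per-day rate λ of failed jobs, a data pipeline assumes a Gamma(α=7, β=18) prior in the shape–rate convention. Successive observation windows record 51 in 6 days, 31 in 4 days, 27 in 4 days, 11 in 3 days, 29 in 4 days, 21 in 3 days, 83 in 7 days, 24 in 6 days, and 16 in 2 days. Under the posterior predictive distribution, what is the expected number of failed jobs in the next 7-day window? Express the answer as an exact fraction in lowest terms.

700/19

Total count: 51 + 31 + 27 + 11 + 29 + 21 + 83 + 24 + 16 = 293.
Total exposure: 6 + 4 + 4 + 3 + 4 + 3 + 7 + 6 + 2 = 39 days.
Gamma(α, β) with Poisson data over total exposure Σt gives posterior Gamma(α+Σx, β+Σt) = Gamma(300, 57).
Predictive mean over a 7-day window = T·E[λ|data] = 7·300/57 = 700/19.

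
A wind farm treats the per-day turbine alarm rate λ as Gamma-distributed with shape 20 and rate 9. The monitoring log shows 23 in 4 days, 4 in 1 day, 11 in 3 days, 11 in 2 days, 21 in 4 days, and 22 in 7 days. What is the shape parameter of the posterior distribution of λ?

112

Total count: 23 + 4 + 11 + 11 + 21 + 22 = 92.
Total exposure: 4 + 1 + 3 + 2 + 4 + 7 = 21 days.
Conjugate update: add total count to the shape and total exposure to the rate, giving Gamma(112, 30).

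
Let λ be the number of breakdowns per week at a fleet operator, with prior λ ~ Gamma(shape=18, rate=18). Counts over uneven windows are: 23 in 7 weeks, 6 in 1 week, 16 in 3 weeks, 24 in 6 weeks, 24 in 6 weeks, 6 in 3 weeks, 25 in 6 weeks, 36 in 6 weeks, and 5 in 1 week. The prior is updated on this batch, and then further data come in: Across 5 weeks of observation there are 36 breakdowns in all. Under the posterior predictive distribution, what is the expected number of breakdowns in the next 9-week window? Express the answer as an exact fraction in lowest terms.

1971/62

Total count: 23 + 6 + 16 + 24 + 24 + 6 + 25 + 36 + 5 = 165.
Total exposure: 7 + 1 + 3 + 6 + 6 + 3 + 6 + 6 + 1 = 39 weeks.
After the first batch: Gamma(18 + 165, 18 + 39) = Gamma(183, 57).
Total count 36 over total exposure 5 weeks.
After the second batch: Gamma(183 + 36, 57 + 5) = Gamma(219, 62).
Predictive mean over a 9-week window = T·E[λ|data] = 9·219/62 = 1971/62.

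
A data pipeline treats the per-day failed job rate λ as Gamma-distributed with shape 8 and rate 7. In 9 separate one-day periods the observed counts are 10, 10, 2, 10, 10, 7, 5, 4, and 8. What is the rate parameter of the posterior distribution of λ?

16

Total count: 10 + 10 + 2 + 10 + 10 + 7 + 5 + 4 + 8 = 66.
Total exposure: 9 days.
Posterior: α' = 8 + 66 = 74, β' = 7 + 9 = 16.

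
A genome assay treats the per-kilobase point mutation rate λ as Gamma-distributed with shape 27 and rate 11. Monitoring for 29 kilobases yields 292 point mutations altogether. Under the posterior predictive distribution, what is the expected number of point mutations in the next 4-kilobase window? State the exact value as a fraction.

319/10

Total count 292 over total exposure 29 kilobases.
By Gamma–Poisson conjugacy, the posterior is Gamma(α + Σx, β + Σt) = Gamma(27 + 292, 11 + 29) = Gamma(319, 40).
Predictive mean over a 4-kilobase window = T·E[λ|data] = 4·319/40 = 319/10.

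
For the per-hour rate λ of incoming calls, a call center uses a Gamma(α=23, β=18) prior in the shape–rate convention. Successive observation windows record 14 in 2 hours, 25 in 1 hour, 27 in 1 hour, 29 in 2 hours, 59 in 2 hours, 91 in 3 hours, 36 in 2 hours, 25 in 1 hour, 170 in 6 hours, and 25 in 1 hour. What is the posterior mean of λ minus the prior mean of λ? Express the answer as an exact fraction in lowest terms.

Total count: 14 + 25 + 27 + 29 + 59 + 91 + 36 + 25 + 170 + 25 = 501.
Total exposure: 2 + 1 + 1 + 2 + 2 + 3 + 2 + 1 + 6 + 1 = 21 hours.
Conjugate update: add total count to the shape and total exposure to the rate, giving Gamma(524, 39).
Posterior mean = 524/39 = 524/39; prior mean = 23/18 = 23/18. Difference = 524/39 − 23/18 = 2845/234.

2845/234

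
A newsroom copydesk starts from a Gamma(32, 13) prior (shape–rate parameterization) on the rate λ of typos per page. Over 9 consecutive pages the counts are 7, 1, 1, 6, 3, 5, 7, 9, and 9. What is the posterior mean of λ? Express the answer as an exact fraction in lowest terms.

Total count: 7 + 1 + 1 + 6 + 3 + 5 + 7 + 9 + 9 = 48.
Total exposure: 9 pages.
By Gamma–Poisson conjugacy, the posterior is Gamma(α + Σx, β + Σt) = Gamma(32 + 48, 13 + 9) = Gamma(80, 22).
Posterior mean = α'/β' = 80/22 = 40/11.

40/11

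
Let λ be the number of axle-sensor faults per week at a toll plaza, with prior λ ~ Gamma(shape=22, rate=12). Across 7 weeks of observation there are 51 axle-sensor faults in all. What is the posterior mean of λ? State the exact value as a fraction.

73/19

Total count 51 over total exposure 7 weeks.
Conjugate update: add total count to the shape and total exposure to the rate, giving Gamma(73, 19).
Posterior mean = α'/β' = 73/19.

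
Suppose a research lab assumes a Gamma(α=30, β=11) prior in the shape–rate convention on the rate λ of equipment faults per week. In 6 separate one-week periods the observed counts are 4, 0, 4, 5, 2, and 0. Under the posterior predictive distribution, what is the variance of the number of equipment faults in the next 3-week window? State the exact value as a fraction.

Total count: 4 + 0 + 4 + 5 + 2 + 0 = 15.
Total exposure: 6 weeks.
Posterior: α' = 30 + 15 = 45, β' = 11 + 6 = 17.
The posterior predictive for a window of length T is Negative Binomial with variance T·α'·(β'+T)/β'² = 3·45·20/289 = 2700/289.

2700/289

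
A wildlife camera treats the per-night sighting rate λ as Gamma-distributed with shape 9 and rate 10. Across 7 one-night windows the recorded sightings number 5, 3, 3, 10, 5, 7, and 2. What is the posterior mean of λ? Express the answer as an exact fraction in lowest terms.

44/17

Total count: 5 + 3 + 3 + 10 + 5 + 7 + 2 = 35.
Total exposure: 7 nights.
Posterior: α' = 9 + 35 = 44, β' = 10 + 7 = 17.
Posterior mean = α'/β' = 44/17.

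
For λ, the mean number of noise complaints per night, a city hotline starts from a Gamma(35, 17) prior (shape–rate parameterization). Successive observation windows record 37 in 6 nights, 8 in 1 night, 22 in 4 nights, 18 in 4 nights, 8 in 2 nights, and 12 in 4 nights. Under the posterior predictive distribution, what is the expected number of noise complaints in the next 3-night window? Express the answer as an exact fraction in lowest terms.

Total count: 37 + 8 + 22 + 18 + 8 + 12 = 105.
Total exposure: 6 + 1 + 4 + 4 + 2 + 4 = 21 nights.
By Gamma–Poisson conjugacy, the posterior is Gamma(α + Σx, β + Σt) = Gamma(35 + 105, 17 + 21) = Gamma(140, 38).
Predictive mean over a 3-night window = T·E[λ|data] = 3·140/38 = 210/19.

210/19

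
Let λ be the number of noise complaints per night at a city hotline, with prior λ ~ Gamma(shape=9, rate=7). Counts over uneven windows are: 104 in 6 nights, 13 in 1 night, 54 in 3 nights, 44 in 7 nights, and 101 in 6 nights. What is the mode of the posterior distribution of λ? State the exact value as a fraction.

Total count: 104 + 13 + 54 + 44 + 101 = 316.
Total exposure: 6 + 1 + 3 + 7 + 6 = 23 nights.
Gamma(α, β) with Poisson data over total exposure Σt gives posterior Gamma(α+Σx, β+Σt) = Gamma(325, 30).
Posterior mode = (α'−1)/β' = 324/30 = 54/5.

54/5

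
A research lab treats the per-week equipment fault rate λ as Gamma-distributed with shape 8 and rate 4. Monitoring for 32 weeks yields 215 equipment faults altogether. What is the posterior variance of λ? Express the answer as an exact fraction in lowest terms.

223/1296

Total count 215 over total exposure 32 weeks.
By Gamma–Poisson conjugacy, the posterior is Gamma(α + Σx, β + Σt) = Gamma(8 + 215, 4 + 32) = Gamma(223, 36).
Posterior variance = α'/β'² = 223/1296.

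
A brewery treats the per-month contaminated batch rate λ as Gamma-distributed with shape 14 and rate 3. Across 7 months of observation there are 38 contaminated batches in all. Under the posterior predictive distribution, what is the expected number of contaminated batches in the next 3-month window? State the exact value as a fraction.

78/5

Total count 38 over total exposure 7 months.
By Gamma–Poisson conjugacy, the posterior is Gamma(α + Σx, β + Σt) = Gamma(14 + 38, 3 + 7) = Gamma(52, 10).
Predictive mean over a 3-month window = T·E[λ|data] = 3·52/10 = 78/5.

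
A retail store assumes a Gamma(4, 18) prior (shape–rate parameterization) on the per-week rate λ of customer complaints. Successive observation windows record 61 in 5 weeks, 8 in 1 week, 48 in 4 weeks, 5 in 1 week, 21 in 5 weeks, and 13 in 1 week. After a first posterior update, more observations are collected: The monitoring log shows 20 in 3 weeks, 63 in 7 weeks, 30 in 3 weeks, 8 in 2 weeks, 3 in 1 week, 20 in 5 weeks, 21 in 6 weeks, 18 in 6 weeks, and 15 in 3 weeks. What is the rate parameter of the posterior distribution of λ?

Total count: 61 + 8 + 48 + 5 + 21 + 13 = 156.
Total exposure: 5 + 1 + 4 + 1 + 5 + 1 = 17 weeks.
After the first batch: Gamma(4 + 156, 18 + 17) = Gamma(160, 35).
Total count: 20 + 63 + 30 + 8 + 3 + 20 + 21 + 18 + 15 = 198.
Total exposure: 3 + 7 + 3 + 2 + 1 + 5 + 6 + 6 + 3 = 36 weeks.
After the second batch: Gamma(160 + 198, 35 + 36) = Gamma(358, 71).

71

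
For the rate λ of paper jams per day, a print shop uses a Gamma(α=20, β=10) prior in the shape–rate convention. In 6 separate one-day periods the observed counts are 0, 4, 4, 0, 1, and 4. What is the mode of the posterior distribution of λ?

2

Total count: 0 + 4 + 4 + 0 + 1 + 4 = 13.
Total exposure: 6 days.
By Gamma–Poisson conjugacy, the posterior is Gamma(α + Σx, β + Σt) = Gamma(20 + 13, 10 + 6) = Gamma(33, 16).
Posterior mode = (α'−1)/β' = 32/16 = 2.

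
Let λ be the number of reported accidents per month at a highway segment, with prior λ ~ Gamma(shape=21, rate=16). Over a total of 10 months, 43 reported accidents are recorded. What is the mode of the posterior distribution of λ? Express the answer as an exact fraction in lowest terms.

Total count 43 over total exposure 10 months.
Gamma(α, β) with Poisson data over total exposure Σt gives posterior Gamma(α+Σx, β+Σt) = Gamma(64, 26).
Posterior mode = (α'−1)/β' = 63/26.

63/26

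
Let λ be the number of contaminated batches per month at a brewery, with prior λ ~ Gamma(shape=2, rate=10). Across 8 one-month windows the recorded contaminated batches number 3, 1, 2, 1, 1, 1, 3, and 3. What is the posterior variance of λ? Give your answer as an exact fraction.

Total count: 3 + 1 + 2 + 1 + 1 + 1 + 3 + 3 = 15.
Total exposure: 8 months.
The Gamma prior is conjugate for the Poisson rate, so λ | data ~ Gamma(2+15, 10+8) = Gamma(17, 18).
Posterior variance = α'/β'² = 17/324.

17/324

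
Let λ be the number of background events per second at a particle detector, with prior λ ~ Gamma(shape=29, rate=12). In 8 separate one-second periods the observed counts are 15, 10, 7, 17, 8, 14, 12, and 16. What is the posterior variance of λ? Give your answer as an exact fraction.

8/25

Total count: 15 + 10 + 7 + 17 + 8 + 14 + 12 + 16 = 99.
Total exposure: 8 seconds.
The Gamma prior is conjugate for the Poisson rate, so λ | data ~ Gamma(29+99, 12+8) = Gamma(128, 20).
Posterior variance = α'/β'² = 128/400 = 8/25.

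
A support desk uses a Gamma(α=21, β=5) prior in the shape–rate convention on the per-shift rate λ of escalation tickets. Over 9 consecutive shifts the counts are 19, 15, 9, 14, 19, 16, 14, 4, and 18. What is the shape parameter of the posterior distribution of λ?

Total count: 19 + 15 + 9 + 14 + 19 + 16 + 14 + 4 + 18 = 128.
Total exposure: 9 shifts.
The Gamma prior is conjugate for the Poisson rate, so λ | data ~ Gamma(21+128, 5+9) = Gamma(149, 14).

149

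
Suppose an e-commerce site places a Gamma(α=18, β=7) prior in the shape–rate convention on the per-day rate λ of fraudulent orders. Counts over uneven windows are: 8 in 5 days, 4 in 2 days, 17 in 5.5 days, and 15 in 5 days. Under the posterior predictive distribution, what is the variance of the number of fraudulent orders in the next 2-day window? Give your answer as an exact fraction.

Total count: 8 + 4 + 17 + 15 = 44.
Total exposure: 5 + 2 + 5.5 + 5 = 17.5 days.
The Gamma prior is conjugate for the Poisson rate, so λ | data ~ Gamma(18+44, 7+17.5) = Gamma(62, 49/2).
The posterior predictive for a window of length T is Negative Binomial with variance T·α'·(β'+T)/β'² = 2·62·(53/2)/(2401/4) = 13144/2401.

13144/2401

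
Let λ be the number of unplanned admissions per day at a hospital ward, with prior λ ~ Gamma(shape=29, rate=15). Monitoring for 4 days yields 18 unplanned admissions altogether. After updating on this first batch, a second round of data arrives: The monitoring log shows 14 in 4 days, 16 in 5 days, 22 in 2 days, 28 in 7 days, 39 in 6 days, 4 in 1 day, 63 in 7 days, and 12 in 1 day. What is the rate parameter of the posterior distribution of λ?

Total count 18 over total exposure 4 days.
After the first batch: Gamma(29 + 18, 15 + 4) = Gamma(47, 19).
Total count: 14 + 16 + 22 + 28 + 39 + 4 + 63 + 12 = 198.
Total exposure: 4 + 5 + 2 + 7 + 6 + 1 + 7 + 1 = 33 days.
After the second batch: Gamma(47 + 198, 19 + 33) = Gamma(245, 52).

52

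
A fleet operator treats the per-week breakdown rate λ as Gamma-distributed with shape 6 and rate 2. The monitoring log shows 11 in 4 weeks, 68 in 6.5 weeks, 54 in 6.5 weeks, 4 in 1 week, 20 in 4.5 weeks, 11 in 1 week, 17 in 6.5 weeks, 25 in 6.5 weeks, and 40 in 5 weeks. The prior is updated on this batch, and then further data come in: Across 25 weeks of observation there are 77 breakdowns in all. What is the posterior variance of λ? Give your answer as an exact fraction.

1332/18769

Total count: 11 + 68 + 54 + 4 + 20 + 11 + 17 + 25 + 40 = 250.
Total exposure: 4 + 6.5 + 6.5 + 1 + 4.5 + 1 + 6.5 + 6.5 + 5 = 41.5 weeks.
After the first batch: Gamma(6 + 250, 2 + 41.5) = Gamma(256, 87/2).
Total count 77 over total exposure 25 weeks.
After the second batch: Gamma(256 + 77, 87/2 + 25) = Gamma(333, 137/2).
Posterior variance = α'/β'² = 333/(18769/4) = 1332/18769.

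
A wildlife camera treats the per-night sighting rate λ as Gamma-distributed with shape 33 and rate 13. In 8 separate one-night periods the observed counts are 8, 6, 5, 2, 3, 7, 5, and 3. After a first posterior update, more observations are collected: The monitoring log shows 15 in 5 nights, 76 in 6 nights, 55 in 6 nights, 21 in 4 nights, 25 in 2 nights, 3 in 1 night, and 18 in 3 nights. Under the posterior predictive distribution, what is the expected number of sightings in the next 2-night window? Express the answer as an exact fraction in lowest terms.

95/8

Total count: 8 + 6 + 5 + 2 + 3 + 7 + 5 + 3 = 39.
Total exposure: 8 nights.
After the first batch: Gamma(33 + 39, 13 + 8) = Gamma(72, 21).
Total count: 15 + 76 + 55 + 21 + 25 + 3 + 18 = 213.
Total exposure: 5 + 6 + 6 + 4 + 2 + 1 + 3 = 27 nights.
After the second batch: Gamma(72 + 213, 21 + 27) = Gamma(285, 48).
Predictive mean over a 2-night window = T·E[λ|data] = 2·285/48 = 95/8.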